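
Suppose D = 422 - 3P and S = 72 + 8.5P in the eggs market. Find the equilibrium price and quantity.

Set D = S: 422 - 3P = 72 + 8.5P.
350 = 11.5P, so P* = 700/23.
Q* = 422 − 3(700/23) = 7606/23.

P* = 700/23, Q* = 7606/23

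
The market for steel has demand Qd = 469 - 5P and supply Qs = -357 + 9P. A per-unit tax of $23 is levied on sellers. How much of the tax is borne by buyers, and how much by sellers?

Buyers bear 207/14, sellers bear 115/14

Pre-tax equilibrium: P* = 59, Q* = 174.
Tax on sellers shifts supply to Qs = -357 + 9(P − 23) = -564 + 9P.
469 - 5P = -564 + 9P gives buyer price Pb = 1033/14; sellers receive Ps = 1033/14 − 23 = 711/14.
New quantity: Q = 469 − 5(1033/14) = 1401/14.
Buyer burden = 1033/14 − 59 = 207/14; seller burden = 59 − 711/14 = 115/14.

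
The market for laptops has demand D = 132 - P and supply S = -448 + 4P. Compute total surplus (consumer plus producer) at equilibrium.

Equilibrium: 132 - P = -448 + 4P gives P* = 116, Q* = 16.
Demand choke price: P = 132; supply starts at P = 112.
CS = ½(132 − 116)(16) = 128; PS = ½(116 − 112)(16) = 32.

Total surplus = 160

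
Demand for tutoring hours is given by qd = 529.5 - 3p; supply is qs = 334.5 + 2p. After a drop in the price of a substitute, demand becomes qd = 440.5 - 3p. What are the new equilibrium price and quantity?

p' = 21.2, q' = 376.9

Original equilibrium: p* = 39, q* = 412.5.
New equilibrium: 440.5 - 3p = 334.5 + 2p, so 106 = 5p and p' = 21.2; q' = 440.5 − 3(21.2) = 376.9.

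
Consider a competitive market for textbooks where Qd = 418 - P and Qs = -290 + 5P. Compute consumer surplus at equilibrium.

Consumer surplus = 45000

Equilibrium: 418 - P = -290 + 5P gives P* = 118, Q* = 300.
Demand choke price (Qd = 0): P = 418.
CS = ½(418 − 118)(300) = 45000.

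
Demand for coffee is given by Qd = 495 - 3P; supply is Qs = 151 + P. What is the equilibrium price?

Set Qd = Qs: 495 - 3P = 151 + P.
344 = 4P, so P* = 86.
Q* = 495 − 3(86) = 237.

P* = 86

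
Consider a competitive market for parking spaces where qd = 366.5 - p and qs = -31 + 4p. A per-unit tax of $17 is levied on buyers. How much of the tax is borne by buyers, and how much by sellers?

Buyers bear $13.6, sellers bear $3.4

Pre-tax equilibrium: p* = 79.5, q* = 287.
Tax on buyers shifts demand to qd = 366.5 − 1(p + 17) = 349.5 - p.
349.5 - p = -31 + 4p gives seller price ps = 76.1; buyers pay pb = 76.1 + 17 = 93.1.
New quantity: q = 366.5 − 1(93.1) = 273.4.
Buyer burden = 93.1 − 79.5 = 13.6; seller burden = 79.5 − 76.1 = 3.4.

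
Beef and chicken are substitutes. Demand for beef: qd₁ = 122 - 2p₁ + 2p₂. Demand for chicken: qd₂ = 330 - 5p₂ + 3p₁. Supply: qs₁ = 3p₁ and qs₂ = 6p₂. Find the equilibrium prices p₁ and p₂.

Market 1: 122 - 2p₁ + 2p₂ = 3p₁ → 5p₁ - 2p₂ = 122.
Market 2: 11p₂ - 3p₁ = 330.
Eliminating p₂: 11×(1) + 2×(2) gives 49p₁ = 2002, so p₁ = 286/7.
Back-substitute into (2): p₂ = (330 + 3×286/7) / 11 = 288/7.

p₁ = 286/7, p₂ = 288/7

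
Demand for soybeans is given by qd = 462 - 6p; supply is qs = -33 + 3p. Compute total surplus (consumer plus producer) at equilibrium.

Total surplus = 4356

Equilibrium: 462 - 6p = -33 + 3p gives p* = 55, q* = 132.
Demand choke price: p = 77; supply starts at p = 11.
CS = ½(77 − 55)(132) = 1452; PS = ½(55 − 11)(132) = 2904.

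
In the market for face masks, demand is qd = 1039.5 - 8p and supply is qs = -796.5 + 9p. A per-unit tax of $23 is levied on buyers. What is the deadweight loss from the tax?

Pre-tax equilibrium: p* = 108, q* = 175.5.
Tax on buyers shifts demand to qd = 1039.5 − 8(p + 23) = 855.5 - 8p.
855.5 - 8p = -796.5 + 9p gives seller price ps = 1652/17; buyers pay pb = 1652/17 + 23 = 2043/17.
New quantity: q = 1039.5 − 8(2043/17) = 2655/34.
DWL = ½ × 23 × (175.5 − 2655/34) = 19044/17.

Deadweight loss = 19044/17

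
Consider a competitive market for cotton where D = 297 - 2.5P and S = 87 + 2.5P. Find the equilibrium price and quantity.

Set D = S: 297 - 2.5P = 87 + 2.5P.
210 = 5P, so P* = 42.
Q* = 297 − 2.5(42) = 192.

P* = 42, Q* = 192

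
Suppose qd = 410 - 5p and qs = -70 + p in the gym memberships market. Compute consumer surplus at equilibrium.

Consumer surplus = 10

Equilibrium: 410 - 5p = -70 + p gives p* = 80, q* = 10.
Demand choke price (qd = 0): p = 82.
CS = ½(82 − 80)(10) = 10.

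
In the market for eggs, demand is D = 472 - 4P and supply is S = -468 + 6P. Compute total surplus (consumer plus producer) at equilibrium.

Equilibrium: 472 - 4P = -468 + 6P gives P* = 94, Q* = 96.
Demand choke price: P = 118; supply starts at P = 78.
CS = ½(118 − 94)(96) = 1152; PS = ½(94 − 78)(96) = 768.

Total surplus = 1920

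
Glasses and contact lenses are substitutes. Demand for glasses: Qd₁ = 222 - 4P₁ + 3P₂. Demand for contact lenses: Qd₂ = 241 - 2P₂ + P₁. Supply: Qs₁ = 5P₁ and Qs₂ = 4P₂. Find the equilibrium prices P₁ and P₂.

P₁ = 685/17, P₂ = 797/17

Market 1: 222 - 4P₁ + 3P₂ = 5P₁ → 9P₁ - 3P₂ = 222.
Market 2: 6P₂ - P₁ = 241.
Eliminating P₂: 6×(1) + 3×(2) gives 51P₁ = 2055, so P₁ = 685/17.
Back-substitute into (2): P₂ = (241 + 1×685/17) / 6 = 797/17.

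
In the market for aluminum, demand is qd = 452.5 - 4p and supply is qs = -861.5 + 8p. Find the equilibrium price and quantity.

p* = 109.5, q* = 14.5

Set qd = qs: 452.5 - 4p = -861.5 + 8p.
1314 = 12p, so p* = 109.5.
q* = 452.5 − 4(109.5) = 14.5.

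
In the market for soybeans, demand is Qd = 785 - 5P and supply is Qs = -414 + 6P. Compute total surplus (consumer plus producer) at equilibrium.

Equilibrium: 785 - 5P = -414 + 6P gives P* = 109, Q* = 240.
Demand choke price: P = 157; supply starts at P = 69.
CS = ½(157 − 109)(240) = 5760; PS = ½(109 − 69)(240) = 4800.

Total surplus = 10560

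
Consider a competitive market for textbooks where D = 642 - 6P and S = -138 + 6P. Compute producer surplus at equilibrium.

Equilibrium: 642 - 6P = -138 + 6P gives P* = 65, Q* = 252.
Supply starts at P = 23 (where S = 0).
PS = ½(65 − 23)(252) = 5292.

Producer surplus = 5292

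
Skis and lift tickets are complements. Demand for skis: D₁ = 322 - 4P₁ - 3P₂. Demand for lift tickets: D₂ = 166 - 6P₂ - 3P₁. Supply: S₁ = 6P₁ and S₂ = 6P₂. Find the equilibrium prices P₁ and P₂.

Market 1: 322 - 4P₁ - 3P₂ = 6P₁ → 10P₁ + 3P₂ = 322.
Market 2: 12P₂ + 3P₁ = 166.
Eliminating P₂: 12×(1) − 3×(2) gives 111P₁ = 3366, so P₁ = 1122/37.
Back-substitute into (2): P₂ = (166 − 3×1122/37) / 12 = 694/111.

P₁ = 1122/37, P₂ = 694/111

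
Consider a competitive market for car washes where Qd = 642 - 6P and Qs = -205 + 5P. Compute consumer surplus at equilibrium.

Consumer surplus = 2700

Equilibrium: 642 - 6P = -205 + 5P gives P* = 77, Q* = 180.
Demand choke price (Qd = 0): P = 107.
CS = ½(107 − 77)(180) = 2700.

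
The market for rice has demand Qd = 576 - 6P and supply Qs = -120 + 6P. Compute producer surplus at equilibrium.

Equilibrium: 576 - 6P = -120 + 6P gives P* = 58, Q* = 228.
Supply starts at P = 20 (where Qs = 0).
PS = ½(58 − 20)(228) = 4332.

Producer surplus = 4332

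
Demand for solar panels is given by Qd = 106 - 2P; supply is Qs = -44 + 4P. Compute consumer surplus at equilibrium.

Consumer surplus = 784

Equilibrium: 106 - 2P = -44 + 4P gives P* = 25, Q* = 56.
Demand choke price (Qd = 0): P = 53.
CS = ½(53 − 25)(56) = 784.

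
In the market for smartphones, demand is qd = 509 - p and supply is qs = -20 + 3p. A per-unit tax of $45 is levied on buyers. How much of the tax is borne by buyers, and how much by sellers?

Buyers bear $33.75, sellers bear $11.25

Pre-tax equilibrium: p* = 132.25, q* = 376.75.
Tax on buyers shifts demand to qd = 509 − 1(p + 45) = 464 - p.
464 - p = -20 + 3p gives seller price ps = 121; buyers pay pb = 121 + 45 = 166.
New quantity: q = 509 − 1(166) = 343.
Buyer burden = 166 − 132.25 = 33.75; seller burden = 132.25 − 121 = 11.25.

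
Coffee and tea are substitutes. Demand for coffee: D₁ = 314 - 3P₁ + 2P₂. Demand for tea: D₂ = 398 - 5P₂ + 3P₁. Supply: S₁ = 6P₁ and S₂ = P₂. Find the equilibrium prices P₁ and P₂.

P₁ = 335/6, P₂ = 94.25

Market 1: 314 - 3P₁ + 2P₂ = 6P₁ → 9P₁ - 2P₂ = 314.
Market 2: 6P₂ - 3P₁ = 398.
Eliminating P₂: 6×(1) + 2×(2) gives 48P₁ = 2680, so P₁ = 335/6.
Back-substitute into (2): P₂ = (398 + 3×335/6) / 6 = 94.25.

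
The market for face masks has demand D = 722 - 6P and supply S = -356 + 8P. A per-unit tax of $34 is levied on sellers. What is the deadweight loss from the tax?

Deadweight loss = 13872/7

Pre-tax equilibrium: P* = 77, Q* = 260.
Tax on sellers shifts supply to S = -356 + 8(P − 34) = -628 + 8P.
722 - 6P = -628 + 8P gives buyer price Pb = 675/7; sellers receive Ps = 675/7 − 34 = 437/7.
New quantity: Q = 722 − 6(675/7) = 1004/7.
DWL = ½ × 34 × (260 − 1004/7) = 13872/7.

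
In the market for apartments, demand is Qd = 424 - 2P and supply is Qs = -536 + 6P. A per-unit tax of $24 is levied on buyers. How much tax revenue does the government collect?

Tax revenue = 3552

Pre-tax equilibrium: P* = 120, Q* = 184.
Tax on buyers shifts demand to Qd = 424 − 2(P + 24) = 376 - 2P.
376 - 2P = -536 + 6P gives seller price Ps = 114; buyers pay Pb = 114 + 24 = 138.
New quantity: Q = 424 − 2(138) = 148.
Revenue = 24 × 148 = 3552.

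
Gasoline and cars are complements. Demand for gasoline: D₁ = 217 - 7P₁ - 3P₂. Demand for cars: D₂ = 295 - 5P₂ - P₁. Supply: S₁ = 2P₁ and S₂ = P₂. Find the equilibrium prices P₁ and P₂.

Market 1: 217 - 7P₁ - 3P₂ = 2P₁ → 9P₁ + 3P₂ = 217.
Market 2: 6P₂ + P₁ = 295.
Eliminating P₂: 6×(1) − 3×(2) gives 51P₁ = 417, so P₁ = 139/17.
Back-substitute into (2): P₂ = (295 − 1×139/17) / 6 = 2438/51.

P₁ = 139/17, P₂ = 2438/51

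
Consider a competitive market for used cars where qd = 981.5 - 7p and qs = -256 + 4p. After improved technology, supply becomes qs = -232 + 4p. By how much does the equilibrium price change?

Original equilibrium: p* = 112.5, q* = 194.
New equilibrium: 981.5 - 7p = -232 + 4p, so 1213.5 = 11p and p' = 2427/22; q' = 981.5 − 7(2427/22) = 2302/11.
Change in price: 2427/22 − 112.5 = -24/11.

Δp = -24/11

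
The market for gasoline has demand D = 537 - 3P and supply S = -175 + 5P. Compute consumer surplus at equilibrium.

Consumer surplus = 12150

Equilibrium: 537 - 3P = -175 + 5P gives P* = 89, Q* = 270.
Demand choke price (D = 0): P = 179.
CS = ½(179 − 89)(270) = 12150.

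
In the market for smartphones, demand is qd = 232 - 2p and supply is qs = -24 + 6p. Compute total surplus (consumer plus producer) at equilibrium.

Equilibrium: 232 - 2p = -24 + 6p gives p* = 32, q* = 168.
Demand choke price: p = 116; supply starts at p = 4.
CS = ½(116 − 32)(168) = 7056; PS = ½(32 − 4)(168) = 2352.

Total surplus = 9408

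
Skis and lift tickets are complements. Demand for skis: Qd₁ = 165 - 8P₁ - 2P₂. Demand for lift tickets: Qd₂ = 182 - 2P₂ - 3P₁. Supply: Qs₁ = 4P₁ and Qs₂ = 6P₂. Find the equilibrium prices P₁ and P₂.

Market 1: 165 - 8P₁ - 2P₂ = 4P₁ → 12P₁ + 2P₂ = 165.
Market 2: 8P₂ + 3P₁ = 182.
Eliminating P₂: 8×(1) − 2×(2) gives 90P₁ = 956, so P₁ = 478/45.
Back-substitute into (2): P₂ = (182 − 3×478/45) / 8 = 563/30.

P₁ = 478/45, P₂ = 563/30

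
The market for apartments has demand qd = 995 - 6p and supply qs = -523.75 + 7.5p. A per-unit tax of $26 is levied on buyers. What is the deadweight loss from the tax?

Deadweight loss = 3380/3

Pre-tax equilibrium: p* = 112.5, q* = 320.
Tax on buyers shifts demand to qd = 995 − 6(p + 26) = 839 - 6p.
839 - 6p = -523.75 + 7.5p gives seller price ps = 1817/18; buyers pay pb = 1817/18 + 26 = 2285/18.
New quantity: q = 995 − 6(2285/18) = 700/3.
DWL = ½ × 26 × (320 − 700/3) = 3380/3.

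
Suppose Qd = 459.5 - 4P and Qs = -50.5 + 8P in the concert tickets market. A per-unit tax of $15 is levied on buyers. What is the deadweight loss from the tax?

Deadweight loss = 300

Pre-tax equilibrium: P* = 42.5, Q* = 289.5.
Tax on buyers shifts demand to Qd = 459.5 − 4(P + 15) = 399.5 - 4P.
399.5 - 4P = -50.5 + 8P gives seller price Ps = 37.5; buyers pay Pb = 37.5 + 15 = 52.5.
New quantity: Q = 459.5 − 4(52.5) = 249.5.
DWL = ½ × 15 × (289.5 − 249.5) = 300.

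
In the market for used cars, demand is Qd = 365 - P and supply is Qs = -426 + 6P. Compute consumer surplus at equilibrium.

Equilibrium: 365 - P = -426 + 6P gives P* = 113, Q* = 252.
Demand choke price (Qd = 0): P = 365.
CS = ½(365 − 113)(252) = 31752.

Consumer surplus = 31752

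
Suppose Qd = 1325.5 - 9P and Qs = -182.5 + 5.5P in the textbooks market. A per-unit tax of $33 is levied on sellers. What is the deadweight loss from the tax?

Deadweight loss = 107811/58

Pre-tax equilibrium: P* = 104, Q* = 389.5.
Tax on sellers shifts supply to Qs = -182.5 + 5.5(P − 33) = -364 + 5.5P.
1325.5 - 9P = -364 + 5.5P gives buyer price Pb = 3379/29; sellers receive Ps = 3379/29 − 33 = 2422/29.
New quantity: Q = 1325.5 − 9(3379/29) = 16057/58.
DWL = ½ × 33 × (389.5 − 16057/58) = 107811/58.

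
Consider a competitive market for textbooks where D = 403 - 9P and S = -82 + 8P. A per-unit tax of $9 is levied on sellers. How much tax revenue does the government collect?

Tax revenue = 16542/17

Pre-tax equilibrium: P* = 485/17, Q* = 2486/17.
Tax on sellers shifts supply to S = -82 + 8(P − 9) = -154 + 8P.
403 - 9P = -154 + 8P gives buyer price Pb = 557/17; sellers receive Ps = 557/17 − 9 = 404/17.
New quantity: Q = 403 − 9(557/17) = 1838/17.
Revenue = 9 × 1838/17 = 16542/17.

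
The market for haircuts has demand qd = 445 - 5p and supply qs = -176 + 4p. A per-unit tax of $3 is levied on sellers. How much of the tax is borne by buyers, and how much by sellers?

Pre-tax equilibrium: p* = 69, q* = 100.
Tax on sellers shifts supply to qs = -176 + 4(p − 3) = -188 + 4p.
445 - 5p = -188 + 4p gives buyer price pb = 211/3; sellers receive ps = 211/3 − 3 = 202/3.
New quantity: q = 445 − 5(211/3) = 280/3.
Buyer burden = 211/3 − 69 = 4/3; seller burden = 69 − 202/3 = 5/3.

Buyers bear 4/3, sellers bear 5/3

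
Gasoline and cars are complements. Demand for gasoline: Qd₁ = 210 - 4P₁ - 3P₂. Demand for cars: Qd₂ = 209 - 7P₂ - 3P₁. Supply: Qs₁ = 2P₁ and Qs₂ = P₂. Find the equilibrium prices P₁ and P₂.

Market 1: 210 - 4P₁ - 3P₂ = 2P₁ → 6P₁ + 3P₂ = 210.
Market 2: 8P₂ + 3P₁ = 209.
Eliminating P₂: 8×(1) − 3×(2) gives 39P₁ = 1053, so P₁ = 27.
Back-substitute into (2): P₂ = (209 − 3×27) / 8 = 16.

P₁ = 27, P₂ = 16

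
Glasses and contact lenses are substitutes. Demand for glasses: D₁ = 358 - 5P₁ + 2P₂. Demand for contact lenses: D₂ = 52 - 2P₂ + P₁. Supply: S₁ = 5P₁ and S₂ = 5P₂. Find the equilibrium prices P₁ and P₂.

P₁ = 1305/34, P₂ = 439/34

Market 1: 358 - 5P₁ + 2P₂ = 5P₁ → 10P₁ - 2P₂ = 358.
Market 2: 7P₂ - P₁ = 52.
Eliminating P₂: 7×(1) + 2×(2) gives 68P₁ = 2610, so P₁ = 1305/34.
Back-substitute into (2): P₂ = (52 + 1×1305/34) / 7 = 439/34.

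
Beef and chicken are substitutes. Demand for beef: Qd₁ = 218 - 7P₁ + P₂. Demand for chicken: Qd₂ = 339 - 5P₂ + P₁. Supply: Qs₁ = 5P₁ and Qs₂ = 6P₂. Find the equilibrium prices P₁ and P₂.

Market 1: 218 - 7P₁ + P₂ = 5P₁ → 12P₁ - P₂ = 218.
Market 2: 11P₂ - P₁ = 339.
Eliminating P₂: 11×(1) + 1×(2) gives 131P₁ = 2737, so P₁ = 2737/131.
Back-substitute into (2): P₂ = (339 + 1×2737/131) / 11 = 4286/131.

P₁ = 2737/131, P₂ = 4286/131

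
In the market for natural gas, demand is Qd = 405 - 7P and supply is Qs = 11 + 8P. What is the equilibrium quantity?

Set Qd = Qs: 405 - 7P = 11 + 8P.
394 = 15P, so P* = 394/15.
Q* = 405 − 7(394/15) = 3317/15.

Q* = 3317/15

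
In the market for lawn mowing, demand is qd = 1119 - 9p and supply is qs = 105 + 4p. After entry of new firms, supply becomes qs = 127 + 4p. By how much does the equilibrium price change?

Δp = -22/13

Original equilibrium: p* = 78, q* = 417.
New equilibrium: 1119 - 9p = 127 + 4p, so 992 = 13p and p' = 992/13; q' = 1119 − 9(992/13) = 5619/13.
Change in price: 992/13 − 78 = -22/13.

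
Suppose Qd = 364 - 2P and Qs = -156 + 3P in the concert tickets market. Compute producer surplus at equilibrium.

Producer surplus = 4056

Equilibrium: 364 - 2P = -156 + 3P gives P* = 104, Q* = 156.
Supply starts at P = 52 (where Qs = 0).
PS = ½(104 − 52)(156) = 4056.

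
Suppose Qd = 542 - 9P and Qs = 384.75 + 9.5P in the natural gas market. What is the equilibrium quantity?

Set Qd = Qs: 542 - 9P = 384.75 + 9.5P.
157.25 = 18.5P, so P* = 8.5.
Q* = 542 − 9(8.5) = 465.5.

Q* = 465.5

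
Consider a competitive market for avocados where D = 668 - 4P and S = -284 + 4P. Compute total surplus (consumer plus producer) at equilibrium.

Equilibrium: 668 - 4P = -284 + 4P gives P* = 119, Q* = 192.
Demand choke price: P = 167; supply starts at P = 71.
CS = ½(167 − 119)(192) = 4608; PS = ½(119 − 71)(192) = 4608.

Total surplus = 9216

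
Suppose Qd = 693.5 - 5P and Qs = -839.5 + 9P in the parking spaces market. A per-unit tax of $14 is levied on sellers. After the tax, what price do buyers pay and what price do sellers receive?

Buyers pay $118.5, sellers receive $104.5

Pre-tax equilibrium: P* = 109.5, Q* = 146.
Tax on sellers shifts supply to Qs = -839.5 + 9(P − 14) = -965.5 + 9P.
693.5 - 5P = -965.5 + 9P gives buyer price Pb = 118.5; sellers receive Ps = 118.5 − 14 = 104.5.
New quantity: Q = 693.5 − 5(118.5) = 101.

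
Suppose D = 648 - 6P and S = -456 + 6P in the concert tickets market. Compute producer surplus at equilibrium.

Equilibrium: 648 - 6P = -456 + 6P gives P* = 92, Q* = 96.
Supply starts at P = 76 (where S = 0).
PS = ½(92 − 76)(96) = 768.

Producer surplus = 768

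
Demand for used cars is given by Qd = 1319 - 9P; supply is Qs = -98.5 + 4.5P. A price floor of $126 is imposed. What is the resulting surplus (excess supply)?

Surplus = 283.5

Equilibrium price would be P* = 105, so the floor at 126 binds.
At P = 126: Qd = 185, Qs = 468.5.
Surplus = 468.5 − 185 = 283.5.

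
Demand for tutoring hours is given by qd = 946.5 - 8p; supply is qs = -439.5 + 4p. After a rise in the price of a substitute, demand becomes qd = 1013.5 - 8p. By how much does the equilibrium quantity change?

Δq = 67/3

Original equilibrium: p* = 115.5, q* = 22.5.
New equilibrium: 1013.5 - 8p = -439.5 + 4p, so 1453 = 12p and p' = 1453/12; q' = 1013.5 − 8(1453/12) = 269/6.
Change in quantity: 269/6 − 22.5 = 67/3.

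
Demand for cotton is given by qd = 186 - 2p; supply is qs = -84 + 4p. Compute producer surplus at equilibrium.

Producer surplus = 1152

Equilibrium: 186 - 2p = -84 + 4p gives p* = 45, q* = 96.
Supply starts at p = 21 (where qs = 0).
PS = ½(45 − 21)(96) = 1152.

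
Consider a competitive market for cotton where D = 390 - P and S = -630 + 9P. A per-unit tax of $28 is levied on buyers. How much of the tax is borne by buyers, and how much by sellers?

Pre-tax equilibrium: P* = 102, Q* = 288.
Tax on buyers shifts demand to D = 390 − 1(P + 28) = 362 - P.
362 - P = -630 + 9P gives seller price Ps = 99.2; buyers pay Pb = 99.2 + 28 = 127.2.
New quantity: Q = 390 − 1(127.2) = 262.8.
Buyer burden = 127.2 − 102 = 25.2; seller burden = 102 − 99.2 = 2.8.

Buyers bear $25.2, sellers bear $2.8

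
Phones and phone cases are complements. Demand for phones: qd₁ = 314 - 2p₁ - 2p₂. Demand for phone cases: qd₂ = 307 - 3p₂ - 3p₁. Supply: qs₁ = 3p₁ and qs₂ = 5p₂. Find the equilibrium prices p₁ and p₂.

Market 1: 314 - 2p₁ - 2p₂ = 3p₁ → 5p₁ + 2p₂ = 314.
Market 2: 8p₂ + 3p₁ = 307.
Eliminating p₂: 8×(1) − 2×(2) gives 34p₁ = 1898, so p₁ = 949/17.
Back-substitute into (2): p₂ = (307 − 3×949/17) / 8 = 593/34.

p₁ = 949/17, p₂ = 593/34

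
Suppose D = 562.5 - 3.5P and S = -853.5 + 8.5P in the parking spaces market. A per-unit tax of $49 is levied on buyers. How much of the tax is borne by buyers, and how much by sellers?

Buyers bear 833/24, sellers bear 343/24

Pre-tax equilibrium: P* = 118, Q* = 149.5.
Tax on buyers shifts demand to D = 562.5 − 3.5(P + 49) = 391 - 3.5P.
391 - 3.5P = -853.5 + 8.5P gives seller price Ps = 2489/24; buyers pay Pb = 2489/24 + 49 = 3665/24.
New quantity: Q = 562.5 − 3.5(3665/24) = 1345/48.
Buyer burden = 3665/24 − 118 = 833/24; seller burden = 118 − 2489/24 = 343/24.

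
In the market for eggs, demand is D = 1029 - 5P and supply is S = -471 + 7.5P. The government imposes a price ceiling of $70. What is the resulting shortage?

Equilibrium price would be P* = 120, so the ceiling at 70 binds.
At P = 70: D = 1029 − 5(70) = 679, S = -471 + 7.5(70) = 54.
Shortage = 679 − 54 = 625.

Shortage = 625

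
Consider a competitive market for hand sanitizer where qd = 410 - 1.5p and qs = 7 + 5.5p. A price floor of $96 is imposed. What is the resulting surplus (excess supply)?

Surplus = 269

Equilibrium price would be p* = 403/7, so the floor at 96 binds.
At p = 96: qd = 266, qs = 535.
Surplus = 535 − 266 = 269.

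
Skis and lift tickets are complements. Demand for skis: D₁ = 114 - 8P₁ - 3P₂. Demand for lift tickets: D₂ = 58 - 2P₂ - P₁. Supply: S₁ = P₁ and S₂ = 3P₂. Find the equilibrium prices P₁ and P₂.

P₁ = 66/7, P₂ = 68/7

Market 1: 114 - 8P₁ - 3P₂ = P₁ → 9P₁ + 3P₂ = 114.
Market 2: 5P₂ + P₁ = 58.
Eliminating P₂: 5×(1) − 3×(2) gives 42P₁ = 396, so P₁ = 66/7.
Back-substitute into (2): P₂ = (58 − 1×66/7) / 5 = 68/7.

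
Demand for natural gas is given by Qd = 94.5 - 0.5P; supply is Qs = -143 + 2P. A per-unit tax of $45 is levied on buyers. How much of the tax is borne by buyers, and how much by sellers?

Pre-tax equilibrium: P* = 95, Q* = 47.
Tax on buyers shifts demand to Qd = 94.5 − 0.5(P + 45) = 72 - 0.5P.
72 - 0.5P = -143 + 2P gives seller price Ps = 86; buyers pay Pb = 86 + 45 = 131.
New quantity: Q = 94.5 − 0.5(131) = 29.
Buyer burden = 131 − 95 = 36; seller burden = 95 − 86 = 9.

Buyers bear $36, sellers bear $9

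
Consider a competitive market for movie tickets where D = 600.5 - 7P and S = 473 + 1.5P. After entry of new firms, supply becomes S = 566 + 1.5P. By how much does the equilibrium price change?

Original equilibrium: P* = 15, Q* = 495.5.
New equilibrium: 600.5 - 7P = 566 + 1.5P, so 34.5 = 8.5P and P' = 69/17; Q' = 600.5 − 7(69/17) = 19451/34.
Change in price: 69/17 − 15 = -186/17.

ΔP = -186/17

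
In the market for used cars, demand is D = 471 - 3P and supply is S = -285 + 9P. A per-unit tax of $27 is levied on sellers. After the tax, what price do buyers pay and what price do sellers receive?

Pre-tax equilibrium: P* = 63, Q* = 282.
Tax on sellers shifts supply to S = -285 + 9(P − 27) = -528 + 9P.
471 - 3P = -528 + 9P gives buyer price Pb = 83.25; sellers receive Ps = 83.25 − 27 = 56.25.
New quantity: Q = 471 − 3(83.25) = 221.25.

Buyers pay $83.25, sellers receive $56.25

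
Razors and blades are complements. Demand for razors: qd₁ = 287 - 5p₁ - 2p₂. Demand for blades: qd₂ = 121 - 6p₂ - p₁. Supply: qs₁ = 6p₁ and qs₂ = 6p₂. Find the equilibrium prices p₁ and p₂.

p₁ = 1601/65, p₂ = 522/65

Market 1: 287 - 5p₁ - 2p₂ = 6p₁ → 11p₁ + 2p₂ = 287.
Market 2: 12p₂ + p₁ = 121.
Eliminating p₂: 12×(1) − 2×(2) gives 130p₁ = 3202, so p₁ = 1601/65.
Back-substitute into (2): p₂ = (121 − 1×1601/65) / 12 = 522/65.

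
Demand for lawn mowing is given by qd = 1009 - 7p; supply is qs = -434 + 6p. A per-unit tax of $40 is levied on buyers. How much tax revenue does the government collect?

Tax revenue = 53440/13

Pre-tax equilibrium: p* = 111, q* = 232.
Tax on buyers shifts demand to qd = 1009 − 7(p + 40) = 729 - 7p.
729 - 7p = -434 + 6p gives seller price ps = 1163/13; buyers pay pb = 1163/13 + 40 = 1683/13.
New quantity: q = 1009 − 7(1683/13) = 1336/13.
Revenue = 40 × 1336/13 = 53440/13.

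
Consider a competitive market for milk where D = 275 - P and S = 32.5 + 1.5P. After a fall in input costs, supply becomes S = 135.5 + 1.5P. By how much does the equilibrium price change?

Original equilibrium: P* = 97, Q* = 178.
New equilibrium: 275 - P = 135.5 + 1.5P, so 139.5 = 2.5P and P' = 55.8; Q' = 275 − 1(55.8) = 219.2.
Change in price: 55.8 − 97 = -41.2.

ΔP = -41.2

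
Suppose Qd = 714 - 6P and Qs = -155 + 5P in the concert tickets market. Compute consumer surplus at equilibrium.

Consumer surplus = 4800

Equilibrium: 714 - 6P = -155 + 5P gives P* = 79, Q* = 240.
Demand choke price (Qd = 0): P = 119.
CS = ½(119 − 79)(240) = 4800.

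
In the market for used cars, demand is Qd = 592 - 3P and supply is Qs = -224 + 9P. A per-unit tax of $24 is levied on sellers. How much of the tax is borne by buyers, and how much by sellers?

Pre-tax equilibrium: P* = 68, Q* = 388.
Tax on sellers shifts supply to Qs = -224 + 9(P − 24) = -440 + 9P.
592 - 3P = -440 + 9P gives buyer price Pb = 86; sellers receive Ps = 86 − 24 = 62.
New quantity: Q = 592 − 3(86) = 334.
Buyer burden = 86 − 68 = 18; seller burden = 68 − 62 = 6.

Buyers bear $18, sellers bear $6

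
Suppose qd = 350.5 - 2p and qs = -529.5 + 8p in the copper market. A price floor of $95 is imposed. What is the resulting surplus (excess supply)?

Equilibrium price would be p* = 88, so the floor at 95 binds.
At p = 95: qd = 160.5, qs = 230.5.
Surplus = 230.5 − 160.5 = 70.

Surplus = 70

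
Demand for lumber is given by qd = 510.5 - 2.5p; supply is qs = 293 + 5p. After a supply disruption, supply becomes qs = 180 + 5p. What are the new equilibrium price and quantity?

Original equilibrium: p* = 29, q* = 438.
New equilibrium: 510.5 - 2.5p = 180 + 5p, so 330.5 = 7.5p and p' = 661/15; q' = 510.5 − 2.5(661/15) = 1201/3.

p' = 661/15, q' = 1201/3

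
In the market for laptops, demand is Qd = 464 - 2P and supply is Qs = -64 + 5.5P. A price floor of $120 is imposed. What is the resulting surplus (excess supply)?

Surplus = 372

Equilibrium price would be P* = 70.4, so the floor at 120 binds.
At P = 120: Qd = 224, Qs = 596.
Surplus = 596 − 224 = 372.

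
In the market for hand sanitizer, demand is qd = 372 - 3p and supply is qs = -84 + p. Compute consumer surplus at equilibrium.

Consumer surplus = 150

Equilibrium: 372 - 3p = -84 + p gives p* = 114, q* = 30.
Demand choke price (qd = 0): p = 124.
CS = ½(124 − 114)(30) = 150.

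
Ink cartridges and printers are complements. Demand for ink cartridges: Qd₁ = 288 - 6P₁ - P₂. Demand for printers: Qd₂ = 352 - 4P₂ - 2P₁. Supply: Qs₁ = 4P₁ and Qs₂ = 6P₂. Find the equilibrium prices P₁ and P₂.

P₁ = 1264/49, P₂ = 1472/49

Market 1: 288 - 6P₁ - P₂ = 4P₁ → 10P₁ + P₂ = 288.
Market 2: 10P₂ + 2P₁ = 352.
Eliminating P₂: 10×(1) − 1×(2) gives 98P₁ = 2528, so P₁ = 1264/49.
Back-substitute into (2): P₂ = (352 − 2×1264/49) / 10 = 1472/49.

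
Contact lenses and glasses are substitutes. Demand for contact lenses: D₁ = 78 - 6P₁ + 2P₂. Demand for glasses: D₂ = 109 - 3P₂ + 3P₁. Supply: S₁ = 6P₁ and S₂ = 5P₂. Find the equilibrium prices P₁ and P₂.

P₁ = 421/45, P₂ = 257/15

Market 1: 78 - 6P₁ + 2P₂ = 6P₁ → 12P₁ - 2P₂ = 78.
Market 2: 8P₂ - 3P₁ = 109.
Eliminating P₂: 8×(1) + 2×(2) gives 90P₁ = 842, so P₁ = 421/45.
Back-substitute into (2): P₂ = (109 + 3×421/45) / 8 = 257/15.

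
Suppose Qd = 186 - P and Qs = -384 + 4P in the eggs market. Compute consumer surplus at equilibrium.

Equilibrium: 186 - P = -384 + 4P gives P* = 114, Q* = 72.
Demand choke price (Qd = 0): P = 186.
CS = ½(186 − 114)(72) = 2592.

Consumer surplus = 2592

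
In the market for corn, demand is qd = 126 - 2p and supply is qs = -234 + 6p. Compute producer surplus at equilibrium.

Equilibrium: 126 - 2p = -234 + 6p gives p* = 45, q* = 36.
Supply starts at p = 39 (where qs = 0).
PS = ½(45 − 39)(36) = 108.

Producer surplus = 108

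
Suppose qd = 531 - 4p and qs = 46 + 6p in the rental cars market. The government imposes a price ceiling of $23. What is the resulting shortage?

Equilibrium price would be p* = 48.5, so the ceiling at 23 binds.
At p = 23: qd = 531 − 4(23) = 439, qs = 46 + 6(23) = 184.
Shortage = 439 − 184 = 255.

Shortage = 255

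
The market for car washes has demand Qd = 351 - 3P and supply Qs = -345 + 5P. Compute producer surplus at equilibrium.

Producer surplus = 810

Equilibrium: 351 - 3P = -345 + 5P gives P* = 87, Q* = 90.
Supply starts at P = 69 (where Qs = 0).
PS = ½(87 − 69)(90) = 810.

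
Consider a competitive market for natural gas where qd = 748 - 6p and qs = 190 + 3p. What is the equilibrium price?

Set qd = qs: 748 - 6p = 190 + 3p.
558 = 9p, so p* = 62.
q* = 748 − 6(62) = 376.

p* = 62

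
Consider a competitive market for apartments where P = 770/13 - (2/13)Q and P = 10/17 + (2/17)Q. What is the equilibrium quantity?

Set the two price expressions equal: 770/13 - (2/13)Q = 10/17 + (2/17)Q.
12960/221 = (60/221)Q, so Q* = 216.
P* = 770/13 − (2/13)(216) = 26.

Q* = 216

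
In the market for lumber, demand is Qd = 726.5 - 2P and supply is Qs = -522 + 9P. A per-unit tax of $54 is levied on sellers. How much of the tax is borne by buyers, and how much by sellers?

Buyers bear 486/11, sellers bear 108/11

Pre-tax equilibrium: P* = 113.5, Q* = 499.5.
Tax on sellers shifts supply to Qs = -522 + 9(P − 54) = -1008 + 9P.
726.5 - 2P = -1008 + 9P gives buyer price Pb = 3469/22; sellers receive Ps = 3469/22 − 54 = 2281/22.
New quantity: Q = 726.5 − 2(3469/22) = 9045/22.
Buyer burden = 3469/22 − 113.5 = 486/11; seller burden = 113.5 − 2281/22 = 108/11.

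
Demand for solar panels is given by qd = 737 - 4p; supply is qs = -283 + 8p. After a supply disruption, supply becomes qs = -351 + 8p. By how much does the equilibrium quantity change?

Original equilibrium: p* = 85, q* = 397.
New equilibrium: 737 - 4p = -351 + 8p, so 1088 = 12p and p' = 272/3; q' = 737 − 4(272/3) = 1123/3.
Change in quantity: 1123/3 − 397 = -68/3.

Δq = -68/3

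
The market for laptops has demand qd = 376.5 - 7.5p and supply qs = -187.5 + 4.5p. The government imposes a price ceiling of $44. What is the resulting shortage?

Equilibrium price would be p* = 47, so the ceiling at 44 binds.
At p = 44: qd = 376.5 − 7.5(44) = 46.5, qs = -187.5 + 4.5(44) = 10.5.
Shortage = 46.5 − 10.5 = 36.

Shortage = 36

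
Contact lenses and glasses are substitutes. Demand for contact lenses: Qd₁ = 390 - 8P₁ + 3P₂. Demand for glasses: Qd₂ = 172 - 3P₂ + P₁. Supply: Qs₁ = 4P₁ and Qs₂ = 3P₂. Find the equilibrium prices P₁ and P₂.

Market 1: 390 - 8P₁ + 3P₂ = 4P₁ → 12P₁ - 3P₂ = 390.
Market 2: 6P₂ - P₁ = 172.
Eliminating P₂: 6×(1) + 3×(2) gives 69P₁ = 2856, so P₁ = 952/23.
Back-substitute into (2): P₂ = (172 + 1×952/23) / 6 = 818/23.

P₁ = 952/23, P₂ = 818/23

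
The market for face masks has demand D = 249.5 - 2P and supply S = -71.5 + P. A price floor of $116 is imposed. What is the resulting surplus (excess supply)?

Equilibrium price would be P* = 107, so the floor at 116 binds.
At P = 116: D = 17.5, S = 44.5.
Surplus = 44.5 − 17.5 = 27.

Surplus = 27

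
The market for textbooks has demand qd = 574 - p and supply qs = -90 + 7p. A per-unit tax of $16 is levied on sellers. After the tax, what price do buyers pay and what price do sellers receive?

Pre-tax equilibrium: p* = 83, q* = 491.
Tax on sellers shifts supply to qs = -90 + 7(p − 16) = -202 + 7p.
574 - p = -202 + 7p gives buyer price pb = 97; sellers receive ps = 97 − 16 = 81.
New quantity: q = 574 − 1(97) = 477.

Buyers pay $97, sellers receive $81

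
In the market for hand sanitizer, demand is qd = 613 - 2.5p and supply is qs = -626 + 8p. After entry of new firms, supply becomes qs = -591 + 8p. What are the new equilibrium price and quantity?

Original equilibrium: p* = 118, q* = 318.
New equilibrium: 613 - 2.5p = -591 + 8p, so 1204 = 10.5p and p' = 344/3; q' = 613 − 2.5(344/3) = 979/3.

p' = 344/3, q' = 979/3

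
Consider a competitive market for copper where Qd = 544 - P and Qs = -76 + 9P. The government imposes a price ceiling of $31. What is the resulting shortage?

Shortage = 310

Equilibrium price would be P* = 62, so the ceiling at 31 binds.
At P = 31: Qd = 544 − 1(31) = 513, Qs = -76 + 9(31) = 203.
Shortage = 513 − 203 = 310.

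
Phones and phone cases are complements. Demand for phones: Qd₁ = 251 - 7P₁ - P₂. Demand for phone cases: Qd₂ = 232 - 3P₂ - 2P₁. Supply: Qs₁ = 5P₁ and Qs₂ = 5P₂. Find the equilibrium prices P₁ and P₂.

Market 1: 251 - 7P₁ - P₂ = 5P₁ → 12P₁ + P₂ = 251.
Market 2: 8P₂ + 2P₁ = 232.
Eliminating P₂: 8×(1) − 1×(2) gives 94P₁ = 1776, so P₁ = 888/47.
Back-substitute into (2): P₂ = (232 − 2×888/47) / 8 = 1141/47.

P₁ = 888/47, P₂ = 1141/47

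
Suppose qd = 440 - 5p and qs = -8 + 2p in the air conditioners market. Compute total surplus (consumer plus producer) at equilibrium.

Total surplus = 5040

Equilibrium: 440 - 5p = -8 + 2p gives p* = 64, q* = 120.
Demand choke price: p = 88; supply starts at p = 4.
CS = ½(88 − 64)(120) = 1440; PS = ½(64 − 4)(120) = 3600.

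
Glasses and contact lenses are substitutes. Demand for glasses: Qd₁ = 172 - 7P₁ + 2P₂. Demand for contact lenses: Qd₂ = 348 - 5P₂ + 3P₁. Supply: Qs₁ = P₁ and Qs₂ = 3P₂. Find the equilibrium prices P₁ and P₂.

P₁ = 1036/29, P₂ = 1650/29

Market 1: 172 - 7P₁ + 2P₂ = P₁ → 8P₁ - 2P₂ = 172.
Market 2: 8P₂ - 3P₁ = 348.
Eliminating P₂: 8×(1) + 2×(2) gives 58P₁ = 2072, so P₁ = 1036/29.
Back-substitute into (2): P₂ = (348 + 3×1036/29) / 8 = 1650/29.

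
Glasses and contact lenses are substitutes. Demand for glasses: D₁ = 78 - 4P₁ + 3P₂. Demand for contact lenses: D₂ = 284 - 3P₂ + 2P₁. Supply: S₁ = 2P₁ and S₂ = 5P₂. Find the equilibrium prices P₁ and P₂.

Market 1: 78 - 4P₁ + 3P₂ = 2P₁ → 6P₁ - 3P₂ = 78.
Market 2: 8P₂ - 2P₁ = 284.
Eliminating P₂: 8×(1) + 3×(2) gives 42P₁ = 1476, so P₁ = 246/7.
Back-substitute into (2): P₂ = (284 + 2×246/7) / 8 = 310/7.

P₁ = 246/7, P₂ = 310/7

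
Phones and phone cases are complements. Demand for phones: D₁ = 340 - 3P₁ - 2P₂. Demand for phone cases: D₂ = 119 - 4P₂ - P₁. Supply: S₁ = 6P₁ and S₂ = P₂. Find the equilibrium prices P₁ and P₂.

P₁ = 34, P₂ = 17

Market 1: 340 - 3P₁ - 2P₂ = 6P₁ → 9P₁ + 2P₂ = 340.
Market 2: 5P₂ + P₁ = 119.
Eliminating P₂: 5×(1) − 2×(2) gives 43P₁ = 1462, so P₁ = 34.
Back-substitute into (2): P₂ = (119 − 1×34) / 5 = 17.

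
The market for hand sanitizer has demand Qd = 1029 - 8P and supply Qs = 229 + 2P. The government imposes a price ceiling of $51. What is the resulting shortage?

Equilibrium price would be P* = 80, so the ceiling at 51 binds.
At P = 51: Qd = 1029 − 8(51) = 621, Qs = 229 + 2(51) = 331.
Shortage = 621 − 331 = 290.

Shortage = 290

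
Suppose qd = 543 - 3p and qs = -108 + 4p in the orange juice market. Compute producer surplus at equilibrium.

Producer surplus = 8712

Equilibrium: 543 - 3p = -108 + 4p gives p* = 93, q* = 264.
Supply starts at p = 27 (where qs = 0).
PS = ½(93 − 27)(264) = 8712.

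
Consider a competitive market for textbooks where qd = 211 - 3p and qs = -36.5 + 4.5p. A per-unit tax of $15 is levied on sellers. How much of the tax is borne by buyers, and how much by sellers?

Buyers bear $9, sellers bear $6

Pre-tax equilibrium: p* = 33, q* = 112.
Tax on sellers shifts supply to qs = -36.5 + 4.5(p − 15) = -104 + 4.5p.
211 - 3p = -104 + 4.5p gives buyer price pb = 42; sellers receive ps = 42 − 15 = 27.
New quantity: q = 211 − 3(42) = 85.
Buyer burden = 42 − 33 = 9; seller burden = 33 − 27 = 6.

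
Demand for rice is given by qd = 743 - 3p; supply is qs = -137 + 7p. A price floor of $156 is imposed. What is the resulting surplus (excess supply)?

Surplus = 680

Equilibrium price would be p* = 88, so the floor at 156 binds.
At p = 156: qd = 275, qs = 955.
Surplus = 955 − 275 = 680.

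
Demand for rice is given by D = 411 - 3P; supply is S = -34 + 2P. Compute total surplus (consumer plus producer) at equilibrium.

Equilibrium: 411 - 3P = -34 + 2P gives P* = 89, Q* = 144.
Demand choke price: P = 137; supply starts at P = 17.
CS = ½(137 − 89)(144) = 3456; PS = ½(89 − 17)(144) = 5184.

Total surplus = 8640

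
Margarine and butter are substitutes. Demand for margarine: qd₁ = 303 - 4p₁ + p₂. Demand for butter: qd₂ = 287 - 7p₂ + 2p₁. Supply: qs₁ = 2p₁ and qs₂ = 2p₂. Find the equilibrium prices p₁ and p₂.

Market 1: 303 - 4p₁ + p₂ = 2p₁ → 6p₁ - p₂ = 303.
Market 2: 9p₂ - 2p₁ = 287.
Eliminating p₂: 9×(1) + 1×(2) gives 52p₁ = 3014, so p₁ = 1507/26.
Back-substitute into (2): p₂ = (287 + 2×1507/26) / 9 = 582/13.

p₁ = 1507/26, p₂ = 582/13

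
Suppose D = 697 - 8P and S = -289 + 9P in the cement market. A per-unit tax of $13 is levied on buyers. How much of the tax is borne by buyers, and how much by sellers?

Buyers bear 117/17, sellers bear 104/17

Pre-tax equilibrium: P* = 58, Q* = 233.
Tax on buyers shifts demand to D = 697 − 8(P + 13) = 593 - 8P.
593 - 8P = -289 + 9P gives seller price Ps = 882/17; buyers pay Pb = 882/17 + 13 = 1103/17.
New quantity: Q = 697 − 8(1103/17) = 3025/17.
Buyer burden = 1103/17 − 58 = 117/17; seller burden = 58 − 882/17 = 104/17.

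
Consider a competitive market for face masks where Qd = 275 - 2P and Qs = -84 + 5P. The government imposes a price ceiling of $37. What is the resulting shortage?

Shortage = 100

Equilibrium price would be P* = 359/7, so the ceiling at 37 binds.
At P = 37: Qd = 275 − 2(37) = 201, Qs = -84 + 5(37) = 101.
Shortage = 201 − 101 = 100.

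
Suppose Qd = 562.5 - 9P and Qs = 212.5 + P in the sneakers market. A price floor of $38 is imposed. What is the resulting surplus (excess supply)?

Surplus = 30

Equilibrium price would be P* = 35, so the floor at 38 binds.
At P = 38: Qd = 220.5, Qs = 250.5.
Surplus = 250.5 − 220.5 = 30.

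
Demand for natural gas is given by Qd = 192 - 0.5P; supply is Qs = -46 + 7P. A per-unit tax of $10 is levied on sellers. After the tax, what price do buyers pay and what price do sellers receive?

Buyers pay 616/15, sellers receive 466/15

Pre-tax equilibrium: P* = 476/15, Q* = 2642/15.
Tax on sellers shifts supply to Qs = -46 + 7(P − 10) = -116 + 7P.
192 - 0.5P = -116 + 7P gives buyer price Pb = 616/15; sellers receive Ps = 616/15 − 10 = 466/15.
New quantity: Q = 192 − 0.5(616/15) = 2572/15.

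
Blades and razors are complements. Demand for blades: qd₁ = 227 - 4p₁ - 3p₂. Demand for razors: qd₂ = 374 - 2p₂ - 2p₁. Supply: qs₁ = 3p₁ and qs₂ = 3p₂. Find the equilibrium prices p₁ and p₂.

Market 1: 227 - 4p₁ - 3p₂ = 3p₁ → 7p₁ + 3p₂ = 227.
Market 2: 5p₂ + 2p₁ = 374.
Eliminating p₂: 5×(1) − 3×(2) gives 29p₁ = 13, so p₁ = 13/29.
Back-substitute into (2): p₂ = (374 − 2×13/29) / 5 = 2164/29.

p₁ = 13/29, p₂ = 2164/29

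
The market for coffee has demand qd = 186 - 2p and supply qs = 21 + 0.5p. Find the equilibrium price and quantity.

Set qd = qs: 186 - 2p = 21 + 0.5p.
165 = 2.5p, so p* = 66.
q* = 186 − 2(66) = 54.

p* = 66, q* = 54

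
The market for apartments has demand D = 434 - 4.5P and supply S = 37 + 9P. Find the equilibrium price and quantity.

P* = 794/27, Q* = 905/3

Set D = S: 434 - 4.5P = 37 + 9P.
397 = 13.5P, so P* = 794/27.
Q* = 434 − 4.5(794/27) = 905/3.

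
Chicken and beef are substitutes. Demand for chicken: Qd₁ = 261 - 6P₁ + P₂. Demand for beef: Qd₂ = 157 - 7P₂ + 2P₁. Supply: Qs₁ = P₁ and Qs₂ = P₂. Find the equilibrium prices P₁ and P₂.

P₁ = 2245/54, P₂ = 1621/54

Market 1: 261 - 6P₁ + P₂ = P₁ → 7P₁ - P₂ = 261.
Market 2: 8P₂ - 2P₁ = 157.
Eliminating P₂: 8×(1) + 1×(2) gives 54P₁ = 2245, so P₁ = 2245/54.
Back-substitute into (2): P₂ = (157 + 2×2245/54) / 8 = 1621/54.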